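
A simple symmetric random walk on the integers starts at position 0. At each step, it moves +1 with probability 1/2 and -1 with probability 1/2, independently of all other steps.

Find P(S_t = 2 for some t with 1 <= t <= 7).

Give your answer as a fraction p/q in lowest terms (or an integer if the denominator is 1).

Answer: 29/64

Derivation:
Count via complement. Let g(t,s) = #length-t paths at position s with S_1..S_t all ≠ 2.
g(t,s) = g(t-1,s-1) + g(t-1,s+1) for s ≠ 2; g(t,2) = 0.
t=0: g(0,0)=1
t=1: g(1,-1)=1 g(1,1)=1
t=2: g(2,-2)=1 g(2,0)=2
t=3: g(3,-3)=1 g(3,-1)=3 g(3,1)=2
t=4: g(4,-4)=1 g(4,-2)=4 g(4,0)=5
t=5: g(5,-5)=1 g(5,-3)=5 g(5,-1)=9 g(5,1)=5
t=6: g(6,-6)=1 g(6,-4)=6 g(6,-2)=14 g(6,0)=14
t=7: g(7,-7)=1 g(7,-5)=7 g(7,-3)=20 g(7,-1)=28 g(7,1)=14
Paths never hitting 2: Σ_s g(7,s) = 70
Paths hitting 2: 2^7 - 70 = 58
P = 58/128 = 29/64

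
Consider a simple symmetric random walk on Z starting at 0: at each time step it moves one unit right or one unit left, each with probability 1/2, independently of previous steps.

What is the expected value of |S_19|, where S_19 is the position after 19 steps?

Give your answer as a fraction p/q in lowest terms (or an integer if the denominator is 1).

Answer: 230945/65536

Derivation:
S_19 takes values m ≡ 1 (mod 2) with |m| ≤ 19; P(S_19=m) = C(19,(19+m)/2)/2^19.
Total paths: 2^19 = 524288
Distribution: P(S=-19)=1/524288, P(S=-17)=19/524288, P(S=-15)=171/524288, P(S=-13)=969/524288, P(S=-11)=3876/524288, P(S=-9)=11628/524288, P(S=-7)=27132/524288, P(S=-5)=50388/524288, P(S=-3)=75582/524288, P(S=-1)=92378/524288, P(S=1)=92378/524288, P(S=3)=75582/524288, P(S=5)=50388/524288, P(S=7)=27132/524288, P(S=9)=11628/524288, P(S=11)=3876/524288, P(S=13)=969/524288, P(S=15)=171/524288, P(S=17)=19/524288, P(S=19)=1/524288
E[|S_19|] = Σ_m |m|·P(S_19=m) = 1847560/524288 = 230945/65536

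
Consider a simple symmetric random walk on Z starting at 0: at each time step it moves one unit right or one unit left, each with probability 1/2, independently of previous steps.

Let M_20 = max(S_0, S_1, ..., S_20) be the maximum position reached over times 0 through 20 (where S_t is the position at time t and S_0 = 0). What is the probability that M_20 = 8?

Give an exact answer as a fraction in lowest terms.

Answer: 4845/131072

Derivation:
Let M_20 = max(S_0,...,S_20). Use the reflection principle: for j ≥ 1, #{paths with M_20 ≥ j} = #{S_20 ≥ j} + #{S_20 ≥ j+1}.
By reflection, #{M_20 ≥ 8} = #{S_20 ≥ 8} + #{S_20 ≥ 9} = 60460 + 21700 = 82160.
#{M_20 ≥ 9} = #{S_20 ≥ 9} + #{S_20 ≥ 10} = 21700 + 21700 = 43400.
#{M_20 = 8} = 82160 - 43400 = 38760.
P(M_20 = 8) = 38760/1048576 = 4845/131072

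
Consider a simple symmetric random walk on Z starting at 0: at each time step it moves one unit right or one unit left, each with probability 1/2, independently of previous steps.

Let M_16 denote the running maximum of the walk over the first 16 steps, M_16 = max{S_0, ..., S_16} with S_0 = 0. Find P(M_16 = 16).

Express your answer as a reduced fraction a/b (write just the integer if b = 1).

Answer: 1/65536

Derivation:
Let M_16 = max(S_0,...,S_16). Use the reflection principle: for j ≥ 1, #{paths with M_16 ≥ j} = #{S_16 ≥ j} + #{S_16 ≥ j+1}.
By reflection, #{M_16 ≥ 16} = #{S_16 ≥ 16} + #{S_16 ≥ 17} = 1 + 0 = 1.
#{M_16 ≥ 17} = #{S_16 ≥ 17} + #{S_16 ≥ 18} = 0 + 0 = 0.
#{M_16 = 16} = 1 - 0 = 1.
P(M_16 = 16) = 1/65536 = 1/65536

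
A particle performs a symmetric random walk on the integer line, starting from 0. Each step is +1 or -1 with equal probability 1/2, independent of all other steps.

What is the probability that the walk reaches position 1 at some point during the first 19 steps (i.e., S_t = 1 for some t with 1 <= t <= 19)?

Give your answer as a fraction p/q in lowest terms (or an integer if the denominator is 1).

Count via complement. Let g(t,s) = #length-t paths at position s with S_1..S_t all ≠ 1.
g(t,s) = g(t-1,s-1) + g(t-1,s+1) for s ≠ 1; g(t,1) = 0.
t=0: g(0,0)=1
t=1: g(1,-1)=1
t=2: g(2,-2)=1 g(2,0)=1
t=3: g(3,-3)=1 g(3,-1)=2
t=4: g(4,-4)=1 g(4,-2)=3 g(4,0)=2
t=5: g(5,-5)=1 g(5,-3)=4 g(5,-1)=5
t=6: g(6,-6)=1 g(6,-4)=5 g(6,-2)=9 g(6,0)=5
t=7: g(7,-7)=1 g(7,-5)=6 g(7,-3)=14 g(7,-1)=14
t=8: g(8,-8)=1 g(8,-6)=7 g(8,-4)=20 g(8,-2)=28 g(8,0)=14
t=9: g(9,-9)=1 g(9,-7)=8 g(9,-5)=27 g(9,-3)=48 g(9,-1)=42
t=10: g(10,-10)=1 g(10,-8)=9 g(10,-6)=35 g(10,-4)=75 g(10,-2)=90 g(10,0)=42
t=11: g(11,-11)=1 g(11,-9)=10 g(11,-7)=44 g(11,-5)=110 g(11,-3)=165 g(11,-1)=132
t=12: g(12,-12)=1 g(12,-10)=11 g(12,-8)=54 g(12,-6)=154 g(12,-4)=275 g(12,-2)=297 g(12,0)=132
t=13: g(13,-13)=1 g(13,-11)=12 g(13,-9)=65 g(13,-7)=208 g(13,-5)=429 g(13,-3)=572 g(13,-1)=429
t=14: g(14,-14)=1 g(14,-12)=13 g(14,-10)=77 g(14,-8)=273 g(14,-6)=637 g(14,-4)=1001 g(14,-2)=1001 g(14,0)=429
t=15: g(15,-15)=1 g(15,-13)=14 g(15,-11)=90 g(15,-9)=350 g(15,-7)=910 g(15,-5)=1638 g(15,-3)=2002 g(15,-1)=1430
t=16: g(16,-16)=1 g(16,-14)=15 g(16,-12)=104 g(16,-10)=440 g(16,-8)=1260 g(16,-6)=2548 g(16,-4)=3640 g(16,-2)=3432 g(16,0)=1430
t=17: g(17,-17)=1 g(17,-15)=16 g(17,-13)=119 g(17,-11)=544 g(17,-9)=1700 g(17,-7)=3808 g(17,-5)=6188 g(17,-3)=7072 g(17,-1)=4862
t=18: g(18,-18)=1 g(18,-16)=17 g(18,-14)=135 g(18,-12)=663 g(18,-10)=2244 g(18,-8)=5508 g(18,-6)=9996 g(18,-4)=13260 g(18,-2)=11934 g(18,0)=4862
t=19: g(19,-19)=1 g(19,-17)=18 g(19,-15)=152 g(19,-13)=798 g(19,-11)=2907 g(19,-9)=7752 g(19,-7)=15504 g(19,-5)=23256 g(19,-3)=25194 g(19,-1)=16796
Paths never hitting 1: Σ_s g(19,s) = 92378
Paths hitting 1: 2^19 - 92378 = 431910
P = 431910/524288 = 215955/262144

Answer: 215955/262144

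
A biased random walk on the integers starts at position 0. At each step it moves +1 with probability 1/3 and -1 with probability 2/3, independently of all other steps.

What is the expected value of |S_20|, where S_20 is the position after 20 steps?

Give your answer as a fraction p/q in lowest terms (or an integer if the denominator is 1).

Answer: 24018023140/3486784401

Derivation:
S_20 takes values m ≡ 0 (mod 2) with |m| ≤ 20; P(S_20=m) = C(20,(20+m)/2) · (1/3)^((20+m)/2) · (2/3)^((20-m)/2).
Distribution: P(S=-20)=1048576/3486784401, P(S=-18)=10485760/3486784401, P(S=-16)=49807360/3486784401, P(S=-14)=49807360/1162261467, P(S=-12)=105840640/1162261467, P(S=-10)=169345024/1162261467, P(S=-8)=211681280/1162261467, P(S=-6)=211681280/1162261467, P(S=-4)=171991040/1162261467, P(S=-2)=343982080/3486784401, P(S=0)=189190144/3486784401, P(S=2)=85995520/3486784401, P(S=4)=10749440/1162261467, P(S=6)=3307520/1162261467, P(S=8)=826880/1162261467, P(S=10)=165376/1162261467, P(S=12)=25840/1162261467, P(S=14)=3040/1162261467, P(S=16)=760/3486784401, P(S=18)=40/3486784401, P(S=20)=1/3486784401
E[|S_20|] = Σ_m |m|·P(S_20=m) = 24018023140/3486784401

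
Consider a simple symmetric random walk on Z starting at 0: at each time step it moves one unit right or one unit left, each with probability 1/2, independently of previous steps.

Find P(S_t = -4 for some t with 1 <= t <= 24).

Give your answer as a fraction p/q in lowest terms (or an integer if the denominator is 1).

Count via complement. Let g(t,s) = #length-t paths at position s with S_1..S_t all ≠ -4.
g(t,s) = g(t-1,s-1) + g(t-1,s+1) for s ≠ -4; g(t,-4) = 0.
t=0: g(0,0)=1
t=1: g(1,-1)=1 g(1,1)=1
t=2: g(2,-2)=1 g(2,0)=2 g(2,2)=1
t=3: g(3,-3)=1 g(3,-1)=3 g(3,1)=3 g(3,3)=1
t=4: g(4,-2)=4 g(4,0)=6 g(4,2)=4 g(4,4)=1
t=5: g(5,-3)=4 g(5,-1)=10 g(5,1)=10 g(5,3)=5 g(5,5)=1
t=6: g(6,-2)=14 g(6,0)=20 g(6,2)=15 g(6,4)=6 g(6,6)=1
t=7: g(7,-3)=14 g(7,-1)=34 g(7,1)=35 g(7,3)=21 g(7,5)=7 g(7,7)=1
t=8: g(8,-2)=48 g(8,0)=69 g(8,2)=56 g(8,4)=28 g(8,6)=8 g(8,8)=1
t=9: g(9,-3)=48 g(9,-1)=117 g(9,1)=125 g(9,3)=84 g(9,5)=36 g(9,7)=9 g(9,9)=1
t=10: g(10,-2)=165 g(10,0)=242 g(10,2)=209 g(10,4)=120 g(10,6)=45 g(10,8)=10 g(10,10)=1
t=11: g(11,-3)=165 g(11,-1)=407 g(11,1)=451 g(11,3)=329 g(11,5)=165 g(11,7)=55 g(11,9)=11 g(11,11)=1
t=12: g(12,-2)=572 g(12,0)=858 g(12,2)=780 g(12,4)=494 g(12,6)=220 g(12,8)=66 g(12,10)=12 g(12,12)=1
t=13: g(13,-3)=572 g(13,-1)=1430 g(13,1)=1638 g(13,3)=1274 g(13,5)=714 g(13,7)=286 g(13,9)=78 g(13,11)=13 g(13,13)=1
t=14: g(14,-2)=2002 g(14,0)=3068 g(14,2)=2912 g(14,4)=1988 g(14,6)=1000 g(14,8)=364 g(14,10)=91 g(14,12)=14 g(14,14)=1
t=15: g(15,-3)=2002 g(15,-1)=5070 g(15,1)=5980 g(15,3)=4900 g(15,5)=2988 g(15,7)=1364 g(15,9)=455 g(15,11)=105 g(15,13)=15 g(15,15)=1
t=16: g(16,-2)=7072 g(16,0)=11050 g(16,2)=10880 g(16,4)=7888 g(16,6)=4352 g(16,8)=1819 g(16,10)=560 g(16,12)=120 g(16,14)=16 g(16,16)=1
t=17: g(17,-3)=7072 g(17,-1)=18122 g(17,1)=21930 g(17,3)=18768 g(17,5)=12240 g(17,7)=6171 g(17,9)=2379 g(17,11)=680 g(17,13)=136 g(17,15)=17 g(17,17)=1
t=18: g(18,-2)=25194 g(18,0)=40052 g(18,2)=40698 g(18,4)=31008 g(18,6)=18411 g(18,8)=8550 g(18,10)=3059 g(18,12)=816 g(18,14)=153 g(18,16)=18 g(18,18)=1
t=19: g(19,-3)=25194 g(19,-1)=65246 g(19,1)=80750 g(19,3)=71706 g(19,5)=49419 g(19,7)=26961 g(19,9)=11609 g(19,11)=3875 g(19,13)=969 g(19,15)=171 g(19,17)=19 g(19,19)=1
t=20: g(20,-2)=90440 g(20,0)=145996 g(20,2)=152456 g(20,4)=121125 g(20,6)=76380 g(20,8)=38570 g(20,10)=15484 g(20,12)=4844 g(20,14)=1140 g(20,16)=190 g(20,18)=20 g(20,20)=1
t=21: g(21,-3)=90440 g(21,-1)=236436 g(21,1)=298452 g(21,3)=273581 g(21,5)=197505 g(21,7)=114950 g(21,9)=54054 g(21,11)=20328 g(21,13)=5984 g(21,15)=1330 g(21,17)=210 g(21,19)=21 g(21,21)=1
t=22: g(22,-2)=326876 g(22,0)=534888 g(22,2)=572033 g(22,4)=471086 g(22,6)=312455 g(22,8)=169004 g(22,10)=74382 g(22,12)=26312 g(22,14)=7314 g(22,16)=1540 g(22,18)=231 g(22,20)=22 g(22,22)=1
t=23: g(23,-3)=326876 g(23,-1)=861764 g(23,1)=1106921 g(23,3)=1043119 g(23,5)=783541 g(23,7)=481459 g(23,9)=243386 g(23,11)=100694 g(23,13)=33626 g(23,15)=8854 g(23,17)=1771 g(23,19)=253 g(23,21)=23 g(23,23)=1
t=24: g(24,-2)=1188640 g(24,0)=1968685 g(24,2)=2150040 g(24,4)=1826660 g(24,6)=1265000 g(24,8)=724845 g(24,10)=344080 g(24,12)=134320 g(24,14)=42480 g(24,16)=10625 g(24,18)=2024 g(24,20)=276 g(24,22)=24 g(24,24)=1
Paths never hitting -4: Σ_s g(24,s) = 9657700
Paths hitting -4: 2^24 - 9657700 = 7119516
P = 7119516/16777216 = 1779879/4194304

Answer: 1779879/4194304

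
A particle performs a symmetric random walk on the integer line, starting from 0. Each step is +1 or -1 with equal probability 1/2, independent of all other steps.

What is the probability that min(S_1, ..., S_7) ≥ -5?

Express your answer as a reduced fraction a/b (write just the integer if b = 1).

Answer: 63/64

Derivation:
Let f(t,s) = #length-t paths at position s with S_1..S_t all ≥ -5.
f(t,s) = f(t-1,s-1) + f(t-1,s+1) for s ≥ -5; f(t,s) = 0 for s < -5.
t=0: f(0,0)=1
t=1: f(1,-1)=1 f(1,1)=1
t=2: f(2,-2)=1 f(2,0)=2 f(2,2)=1
t=3: f(3,-3)=1 f(3,-1)=3 f(3,1)=3 f(3,3)=1
t=4: f(4,-4)=1 f(4,-2)=4 f(4,0)=6 f(4,2)=4 f(4,4)=1
t=5: f(5,-5)=1 f(5,-3)=5 f(5,-1)=10 f(5,1)=10 f(5,3)=5 f(5,5)=1
t=6: f(6,-4)=6 f(6,-2)=15 f(6,0)=20 f(6,2)=15 f(6,4)=6 f(6,6)=1
t=7: f(7,-5)=6 f(7,-3)=21 f(7,-1)=35 f(7,1)=35 f(7,3)=21 f(7,5)=7 f(7,7)=1
Σ_s f(7,s) = 126
P = 126/128 = 63/64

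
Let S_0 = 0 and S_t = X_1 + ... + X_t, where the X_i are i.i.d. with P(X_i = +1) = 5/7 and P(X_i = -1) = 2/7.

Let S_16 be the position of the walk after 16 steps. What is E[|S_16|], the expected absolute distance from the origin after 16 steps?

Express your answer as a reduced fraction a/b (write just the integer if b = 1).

Answer: 231161110022736/33232930569601

Derivation:
S_16 takes values m ≡ 0 (mod 2) with |m| ≤ 16; P(S_16=m) = C(16,(16+m)/2) · (5/7)^((16+m)/2) · (2/7)^((16-m)/2).
Distribution: P(S=-16)=65536/33232930569601, P(S=-14)=2621440/33232930569601, P(S=-12)=49152000/33232930569601, P(S=-10)=81920000/4747561509943, P(S=-8)=665600000/4747561509943, P(S=-6)=3993600000/4747561509943, P(S=-4)=18304000000/4747561509943, P(S=-2)=457600000000/33232930569601, P(S=0)=1287000000000/33232930569601, P(S=2)=2860000000000/33232930569601, P(S=4)=715000000000/4747561509943, P(S=6)=975000000000/4747561509943, P(S=8)=1015625000000/4747561509943, P(S=10)=781250000000/4747561509943, P(S=12)=2929687500000/33232930569601, P(S=14)=976562500000/33232930569601, P(S=16)=152587890625/33232930569601
E[|S_16|] = Σ_m |m|·P(S_16=m) = 231161110022736/33232930569601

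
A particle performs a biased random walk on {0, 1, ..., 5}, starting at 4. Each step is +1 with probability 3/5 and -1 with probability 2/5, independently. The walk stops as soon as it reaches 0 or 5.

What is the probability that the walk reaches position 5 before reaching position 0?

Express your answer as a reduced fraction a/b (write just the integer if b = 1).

Biased walk: p = 3/5, q = 2/5, r = q/p = 2/3
Gambler's ruin: P(hit 5 before 0 | start at 4) = (1 - r^a)/(1 - r^N)
r^4 = 16/81; r^5 = 32/243
P = (1 - 16/81) / (1 - 32/243) = 65/81 / 211/243 = 195/211

Answer: 195/211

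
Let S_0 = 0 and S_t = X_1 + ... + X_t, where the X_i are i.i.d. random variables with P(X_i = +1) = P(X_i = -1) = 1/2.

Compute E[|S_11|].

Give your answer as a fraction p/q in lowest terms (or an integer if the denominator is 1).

Answer: 693/256

Derivation:
S_11 takes values m ≡ 1 (mod 2) with |m| ≤ 11; P(S_11=m) = C(11,(11+m)/2)/2^11.
Total paths: 2^11 = 2048
Distribution: P(S=-11)=1/2048, P(S=-9)=11/2048, P(S=-7)=55/2048, P(S=-5)=165/2048, P(S=-3)=330/2048, P(S=-1)=462/2048, P(S=1)=462/2048, P(S=3)=330/2048, P(S=5)=165/2048, P(S=7)=55/2048, P(S=9)=11/2048, P(S=11)=1/2048
E[|S_11|] = Σ_m |m|·P(S_11=m) = 5544/2048 = 693/256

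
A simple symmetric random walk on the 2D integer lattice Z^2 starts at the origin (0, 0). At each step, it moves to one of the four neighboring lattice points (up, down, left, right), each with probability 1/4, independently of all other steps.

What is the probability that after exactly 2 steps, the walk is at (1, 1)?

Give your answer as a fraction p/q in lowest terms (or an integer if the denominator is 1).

Answer: 1/8

Derivation:
Let h be the number of horizontal steps (so 2-h are vertical). To end at (1,1) need (h+1)/2 right-steps and ((2-h)+1)/2 up-steps.
Sum over h with 1 ≤ h ≤ 1, h ≡ 1 (mod 2), 2-h ≡ 1 (mod 2):
h=1: C(2,1)·C(1,1)·C(1,1) = 2·1·1 = 2
Total favorable: 2
Total paths: 4^2 = 16
P = 2/16 = 1/8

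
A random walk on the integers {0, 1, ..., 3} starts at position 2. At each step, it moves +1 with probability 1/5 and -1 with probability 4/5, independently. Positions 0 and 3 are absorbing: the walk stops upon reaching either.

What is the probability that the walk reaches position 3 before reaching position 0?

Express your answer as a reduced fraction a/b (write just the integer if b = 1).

Biased walk: p = 1/5, q = 4/5, r = q/p = 4
Gambler's ruin: P(hit 3 before 0 | start at 2) = (1 - r^a)/(1 - r^N)
r^2 = 16; r^3 = 64
P = (1 - 16) / (1 - 64) = -15 / -63 = 5/21

Answer: 5/21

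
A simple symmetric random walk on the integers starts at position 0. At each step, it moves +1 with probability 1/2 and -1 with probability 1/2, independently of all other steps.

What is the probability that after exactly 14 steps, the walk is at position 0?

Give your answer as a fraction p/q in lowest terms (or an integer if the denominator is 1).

Answer: 429/2048

Derivation:
To return to 0 after 14 steps: need exactly 7 steps of +1 and 7 of -1.
Favorable paths: C(14,7) = 3432
Total paths: 2^14 = 16384
P = 3432/16384 = 429/2048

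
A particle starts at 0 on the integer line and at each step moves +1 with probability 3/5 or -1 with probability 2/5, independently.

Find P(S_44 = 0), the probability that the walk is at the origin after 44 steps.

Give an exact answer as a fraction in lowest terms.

Answer: 55389018131515004638602461184/1136868377216160297393798828125

Derivation:
To be at 0 after 44 steps: need exactly 22 steps of +1 and 22 of -1.
Number of such sequences: C(44,22) = 2104098963720
Each has probability (3/5)^22 · (2/5)^22 = 131621703842267136/5684341886080801486968994140625
P = 2104098963720 · 131621703842267136/5684341886080801486968994140625 = 55389018131515004638602461184/1136868377216160297393798828125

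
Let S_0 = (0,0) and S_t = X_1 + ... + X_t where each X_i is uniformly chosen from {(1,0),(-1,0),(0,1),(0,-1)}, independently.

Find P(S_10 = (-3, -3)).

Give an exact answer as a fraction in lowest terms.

Answer: 2835/262144

Derivation:
Let h be the number of horizontal steps (so 10-h are vertical). To end at (-3,-3) need (h-3)/2 right-steps and ((10-h)-3)/2 up-steps.
Sum over h with 3 ≤ h ≤ 7, h ≡ 1 (mod 2), 10-h ≡ 1 (mod 2):
h=3: C(10,3)·C(3,0)·C(7,2) = 120·1·21 = 2520
h=5: C(10,5)·C(5,1)·C(5,1) = 252·5·5 = 6300
h=7: C(10,7)·C(7,2)·C(3,0) = 120·21·1 = 2520
Total favorable: 11340
Total paths: 4^10 = 1048576
P = 11340/1048576 = 2835/262144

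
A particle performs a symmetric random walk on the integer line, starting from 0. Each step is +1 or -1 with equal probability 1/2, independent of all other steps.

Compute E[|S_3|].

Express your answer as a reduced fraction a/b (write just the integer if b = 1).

S_3 takes values m ≡ 1 (mod 2) with |m| ≤ 3; P(S_3=m) = C(3,(3+m)/2)/2^3.
Total paths: 2^3 = 8
Distribution: P(S=-3)=1/8, P(S=-1)=3/8, P(S=1)=3/8, P(S=3)=1/8
E[|S_3|] = Σ_m |m|·P(S_3=m) = 12/8 = 3/2

Answer: 3/2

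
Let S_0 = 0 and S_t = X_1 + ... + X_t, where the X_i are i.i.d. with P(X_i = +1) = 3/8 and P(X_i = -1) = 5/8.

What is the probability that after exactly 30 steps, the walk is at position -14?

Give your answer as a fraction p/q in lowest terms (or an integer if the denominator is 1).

Answer: 91555216133594512939453125/1237940039285380274899124224

Derivation:
To reach position -14 after 30 steps: need 8 steps of +1 and 22 steps of -1.
Number of such sequences: C(30,8) = 5852925
Each has probability (3/8)^8 · (5/8)^22 = 15642642974853515625/1237940039285380274899124224
P = 5852925 · 15642642974853515625/1237940039285380274899124224 = 91555216133594512939453125/1237940039285380274899124224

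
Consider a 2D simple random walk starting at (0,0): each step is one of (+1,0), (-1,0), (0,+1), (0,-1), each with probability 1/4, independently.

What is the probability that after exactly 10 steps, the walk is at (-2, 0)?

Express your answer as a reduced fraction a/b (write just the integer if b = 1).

Answer: 11025/262144

Derivation:
Let h be the number of horizontal steps (so 10-h are vertical). To end at (-2,0) need (h-2)/2 right-steps and ((10-h)+0)/2 up-steps.
Sum over h with 2 ≤ h ≤ 10, h ≡ 0 (mod 2), 10-h ≡ 0 (mod 2):
h=2: C(10,2)·C(2,0)·C(8,4) = 45·1·70 = 3150
h=4: C(10,4)·C(4,1)·C(6,3) = 210·4·20 = 16800
h=6: C(10,6)·C(6,2)·C(4,2) = 210·15·6 = 18900
h=8: C(10,8)·C(8,3)·C(2,1) = 45·56·2 = 5040
h=10: C(10,10)·C(10,4)·C(0,0) = 1·210·1 = 210
Total favorable: 44100
Total paths: 4^10 = 1048576
P = 44100/1048576 = 11025/262144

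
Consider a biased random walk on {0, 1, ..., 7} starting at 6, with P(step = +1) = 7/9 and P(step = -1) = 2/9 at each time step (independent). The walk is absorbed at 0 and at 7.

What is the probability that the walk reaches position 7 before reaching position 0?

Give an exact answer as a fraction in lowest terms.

Answer: 164619/164683

Derivation:
Biased walk: p = 7/9, q = 2/9, r = q/p = 2/7
Gambler's ruin: P(hit 7 before 0 | start at 6) = (1 - r^a)/(1 - r^N)
r^6 = 64/117649; r^7 = 128/823543
P = (1 - 64/117649) / (1 - 128/823543) = 117585/117649 / 823415/823543 = 164619/164683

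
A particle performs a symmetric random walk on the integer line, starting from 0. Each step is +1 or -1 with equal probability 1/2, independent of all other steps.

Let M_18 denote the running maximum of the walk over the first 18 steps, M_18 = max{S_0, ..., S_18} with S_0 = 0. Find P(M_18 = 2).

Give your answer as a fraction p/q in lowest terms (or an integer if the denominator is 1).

Answer: 21879/131072

Derivation:
Let M_18 = max(S_0,...,S_18). Use the reflection principle: for j ≥ 1, #{paths with M_18 ≥ j} = #{S_18 ≥ j} + #{S_18 ≥ j+1}.
By reflection, #{M_18 ≥ 2} = #{S_18 ≥ 2} + #{S_18 ≥ 3} = 106762 + 63004 = 169766.
#{M_18 ≥ 3} = #{S_18 ≥ 3} + #{S_18 ≥ 4} = 63004 + 63004 = 126008.
#{M_18 = 2} = 169766 - 126008 = 43758.
P(M_18 = 2) = 43758/262144 = 21879/131072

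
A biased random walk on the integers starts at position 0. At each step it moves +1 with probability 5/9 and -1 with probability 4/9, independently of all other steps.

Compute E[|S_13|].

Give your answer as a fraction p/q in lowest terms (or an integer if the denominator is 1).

S_13 takes values m ≡ 1 (mod 2) with |m| ≤ 13; P(S_13=m) = C(13,(13+m)/2) · (5/9)^((13+m)/2) · (4/9)^((13-m)/2).
Distribution: P(S=-13)=67108864/2541865828329, P(S=-11)=1090519040/2541865828329, P(S=-9)=2726297600/847288609443, P(S=-7)=37486592000/2541865828329, P(S=-5)=117145600000/2541865828329, P(S=-3)=29286400000/282429536481, P(S=-1)=146432000000/847288609443, P(S=1)=183040000000/847288609443, P(S=3)=57200000000/282429536481, P(S=5)=357500000000/2541865828329, P(S=7)=178750000000/2541865828329, P(S=9)=20312500000/847288609443, P(S=11)=12695312500/2541865828329, P(S=13)=1220703125/2541865828329
E[|S_13|] = Σ_m |m|·P(S_13=m) = 296328377111/94143178827

Answer: 296328377111/94143178827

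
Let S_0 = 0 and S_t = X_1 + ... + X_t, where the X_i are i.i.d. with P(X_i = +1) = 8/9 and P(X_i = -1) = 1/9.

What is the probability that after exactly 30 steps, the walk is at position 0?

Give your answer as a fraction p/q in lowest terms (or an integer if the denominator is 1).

To be at 0 after 30 steps: need exactly 15 steps of +1 and 15 of -1.
Number of such sequences: C(30,15) = 155117520
Each has probability (8/9)^15 · (1/9)^15 = 35184372088832/42391158275216203514294433201
P = 155117520 · 35184372088832/42391158275216203514294433201 = 606412504575204392960/4710128697246244834921603689

Answer: 606412504575204392960/4710128697246244834921603689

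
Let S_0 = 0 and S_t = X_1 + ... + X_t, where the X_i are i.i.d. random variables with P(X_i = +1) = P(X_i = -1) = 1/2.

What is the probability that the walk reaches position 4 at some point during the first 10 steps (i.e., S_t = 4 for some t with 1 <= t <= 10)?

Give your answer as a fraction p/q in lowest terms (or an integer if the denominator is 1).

Count via complement. Let g(t,s) = #length-t paths at position s with S_1..S_t all ≠ 4.
g(t,s) = g(t-1,s-1) + g(t-1,s+1) for s ≠ 4; g(t,4) = 0.
t=0: g(0,0)=1
t=1: g(1,-1)=1 g(1,1)=1
t=2: g(2,-2)=1 g(2,0)=2 g(2,2)=1
t=3: g(3,-3)=1 g(3,-1)=3 g(3,1)=3 g(3,3)=1
t=4: g(4,-4)=1 g(4,-2)=4 g(4,0)=6 g(4,2)=4
t=5: g(5,-5)=1 g(5,-3)=5 g(5,-1)=10 g(5,1)=10 g(5,3)=4
t=6: g(6,-6)=1 g(6,-4)=6 g(6,-2)=15 g(6,0)=20 g(6,2)=14
t=7: g(7,-7)=1 g(7,-5)=7 g(7,-3)=21 g(7,-1)=35 g(7,1)=34 g(7,3)=14
t=8: g(8,-8)=1 g(8,-6)=8 g(8,-4)=28 g(8,-2)=56 g(8,0)=69 g(8,2)=48
t=9: g(9,-9)=1 g(9,-7)=9 g(9,-5)=36 g(9,-3)=84 g(9,-1)=125 g(9,1)=117 g(9,3)=48
t=10: g(10,-10)=1 g(10,-8)=10 g(10,-6)=45 g(10,-4)=120 g(10,-2)=209 g(10,0)=242 g(10,2)=165
Paths never hitting 4: Σ_s g(10,s) = 792
Paths hitting 4: 2^10 - 792 = 232
P = 232/1024 = 29/128

Answer: 29/128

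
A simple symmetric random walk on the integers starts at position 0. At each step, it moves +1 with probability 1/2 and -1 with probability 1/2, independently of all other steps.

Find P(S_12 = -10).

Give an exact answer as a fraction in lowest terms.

Answer: 3/1024

Derivation:
To reach position -10 after 12 steps: need 1 step of +1 and 11 of -1.
Favorable paths: C(12,1) = 12
Total paths: 2^12 = 4096
P = 12/4096 = 3/1024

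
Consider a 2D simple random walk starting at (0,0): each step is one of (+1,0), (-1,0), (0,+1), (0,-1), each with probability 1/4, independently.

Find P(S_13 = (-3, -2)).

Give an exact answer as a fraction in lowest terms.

Let h be the number of horizontal steps (so 13-h are vertical). To end at (-3,-2) need (h-3)/2 right-steps and ((13-h)-2)/2 up-steps.
Sum over h with 3 ≤ h ≤ 11, h ≡ 1 (mod 2), 13-h ≡ 0 (mod 2):
h=3: C(13,3)·C(3,0)·C(10,4) = 286·1·210 = 60060
h=5: C(13,5)·C(5,1)·C(8,3) = 1287·5·56 = 360360
h=7: C(13,7)·C(7,2)·C(6,2) = 1716·21·15 = 540540
h=9: C(13,9)·C(9,3)·C(4,1) = 715·84·4 = 240240
h=11: C(13,11)·C(11,4)·C(2,0) = 78·330·1 = 25740
Total favorable: 1226940
Total paths: 4^13 = 67108864
P = 1226940/67108864 = 306735/16777216

Answer: 306735/16777216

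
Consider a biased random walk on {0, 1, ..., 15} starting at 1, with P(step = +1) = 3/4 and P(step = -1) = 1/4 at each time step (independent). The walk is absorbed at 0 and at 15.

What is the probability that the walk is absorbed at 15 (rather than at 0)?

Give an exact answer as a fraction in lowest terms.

Biased walk: p = 3/4, q = 1/4, r = q/p = 1/3
Gambler's ruin: P(hit 15 before 0 | start at 1) = (1 - r^a)/(1 - r^N)
r^1 = 1/3; r^15 = 1/14348907
P = (1 - 1/3) / (1 - 1/14348907) = 2/3 / 14348906/14348907 = 4782969/7174453

Answer: 4782969/7174453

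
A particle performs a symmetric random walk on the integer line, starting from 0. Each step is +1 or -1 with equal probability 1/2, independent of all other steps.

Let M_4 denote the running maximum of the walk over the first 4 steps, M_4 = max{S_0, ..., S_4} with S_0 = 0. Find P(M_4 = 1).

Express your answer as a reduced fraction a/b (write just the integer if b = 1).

Let M_4 = max(S_0,...,S_4). Use the reflection principle: for j ≥ 1, #{paths with M_4 ≥ j} = #{S_4 ≥ j} + #{S_4 ≥ j+1}.
By reflection, #{M_4 ≥ 1} = #{S_4 ≥ 1} + #{S_4 ≥ 2} = 5 + 5 = 10.
#{M_4 ≥ 2} = #{S_4 ≥ 2} + #{S_4 ≥ 3} = 5 + 1 = 6.
#{M_4 = 1} = 10 - 6 = 4.
P(M_4 = 1) = 4/16 = 1/4

Answer: 1/4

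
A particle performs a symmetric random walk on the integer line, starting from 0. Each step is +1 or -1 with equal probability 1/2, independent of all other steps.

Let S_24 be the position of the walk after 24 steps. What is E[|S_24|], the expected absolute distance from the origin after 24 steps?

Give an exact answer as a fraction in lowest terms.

S_24 takes values m ≡ 0 (mod 2) with |m| ≤ 24; P(S_24=m) = C(24,(24+m)/2)/2^24.
Total paths: 2^24 = 16777216
Distribution: P(S=-24)=1/16777216, P(S=-22)=24/16777216, P(S=-20)=276/16777216, P(S=-18)=2024/16777216, P(S=-16)=10626/16777216, P(S=-14)=42504/16777216, P(S=-12)=134596/16777216, P(S=-10)=346104/16777216, P(S=-8)=735471/16777216, P(S=-6)=1307504/16777216, P(S=-4)=1961256/16777216, P(S=-2)=2496144/16777216, P(S=0)=2704156/16777216, P(S=2)=2496144/16777216, P(S=4)=1961256/16777216, P(S=6)=1307504/16777216, P(S=8)=735471/16777216, P(S=10)=346104/16777216, P(S=12)=134596/16777216, P(S=14)=42504/16777216, P(S=16)=10626/16777216, P(S=18)=2024/16777216, P(S=20)=276/16777216, P(S=22)=24/16777216, P(S=24)=1/16777216
E[|S_24|] = Σ_m |m|·P(S_24=m) = 64899744/16777216 = 2028117/524288

Answer: 2028117/524288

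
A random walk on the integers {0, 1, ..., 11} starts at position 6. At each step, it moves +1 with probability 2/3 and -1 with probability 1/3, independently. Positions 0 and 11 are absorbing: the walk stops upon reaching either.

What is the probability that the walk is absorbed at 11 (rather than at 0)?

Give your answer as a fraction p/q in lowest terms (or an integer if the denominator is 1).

Biased walk: p = 2/3, q = 1/3, r = q/p = 1/2
Gambler's ruin: P(hit 11 before 0 | start at 6) = (1 - r^a)/(1 - r^N)
r^6 = 1/64; r^11 = 1/2048
P = (1 - 1/64) / (1 - 1/2048) = 63/64 / 2047/2048 = 2016/2047

Answer: 2016/2047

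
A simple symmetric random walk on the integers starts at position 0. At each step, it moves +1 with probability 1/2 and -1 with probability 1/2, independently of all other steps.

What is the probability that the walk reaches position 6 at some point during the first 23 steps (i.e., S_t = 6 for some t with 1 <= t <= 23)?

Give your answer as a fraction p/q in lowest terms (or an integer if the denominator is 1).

Answer: 440485/2097152

Derivation:
Count via complement. Let g(t,s) = #length-t paths at position s with S_1..S_t all ≠ 6.
g(t,s) = g(t-1,s-1) + g(t-1,s+1) for s ≠ 6; g(t,6) = 0.
t=0: g(0,0)=1
t=1: g(1,-1)=1 g(1,1)=1
t=2: g(2,-2)=1 g(2,0)=2 g(2,2)=1
t=3: g(3,-3)=1 g(3,-1)=3 g(3,1)=3 g(3,3)=1
t=4: g(4,-4)=1 g(4,-2)=4 g(4,0)=6 g(4,2)=4 g(4,4)=1
t=5: g(5,-5)=1 g(5,-3)=5 g(5,-1)=10 g(5,1)=10 g(5,3)=5 g(5,5)=1
t=6: g(6,-6)=1 g(6,-4)=6 g(6,-2)=15 g(6,0)=20 g(6,2)=15 g(6,4)=6
t=7: g(7,-7)=1 g(7,-5)=7 g(7,-3)=21 g(7,-1)=35 g(7,1)=35 g(7,3)=21 g(7,5)=6
t=8: g(8,-8)=1 g(8,-6)=8 g(8,-4)=28 g(8,-2)=56 g(8,0)=70 g(8,2)=56 g(8,4)=27
t=9: g(9,-9)=1 g(9,-7)=9 g(9,-5)=36 g(9,-3)=84 g(9,-1)=126 g(9,1)=126 g(9,3)=83 g(9,5)=27
t=10: g(10,-10)=1 g(10,-8)=10 g(10,-6)=45 g(10,-4)=120 g(10,-2)=210 g(10,0)=252 g(10,2)=209 g(10,4)=110
t=11: g(11,-11)=1 g(11,-9)=11 g(11,-7)=55 g(11,-5)=165 g(11,-3)=330 g(11,-1)=462 g(11,1)=461 g(11,3)=319 g(11,5)=110
t=12: g(12,-12)=1 g(12,-10)=12 g(12,-8)=66 g(12,-6)=220 g(12,-4)=495 g(12,-2)=792 g(12,0)=923 g(12,2)=780 g(12,4)=429
t=13: g(13,-13)=1 g(13,-11)=13 g(13,-9)=78 g(13,-7)=286 g(13,-5)=715 g(13,-3)=1287 g(13,-1)=1715 g(13,1)=1703 g(13,3)=1209 g(13,5)=429
t=14: g(14,-14)=1 g(14,-12)=14 g(14,-10)=91 g(14,-8)=364 g(14,-6)=1001 g(14,-4)=2002 g(14,-2)=3002 g(14,0)=3418 g(14,2)=2912 g(14,4)=1638
t=15: g(15,-15)=1 g(15,-13)=15 g(15,-11)=105 g(15,-9)=455 g(15,-7)=1365 g(15,-5)=3003 g(15,-3)=5004 g(15,-1)=6420 g(15,1)=6330 g(15,3)=4550 g(15,5)=1638
t=16: g(16,-16)=1 g(16,-14)=16 g(16,-12)=120 g(16,-10)=560 g(16,-8)=1820 g(16,-6)=4368 g(16,-4)=8007 g(16,-2)=11424 g(16,0)=12750 g(16,2)=10880 g(16,4)=6188
t=17: g(17,-17)=1 g(17,-15)=17 g(17,-13)=136 g(17,-11)=680 g(17,-9)=2380 g(17,-7)=6188 g(17,-5)=12375 g(17,-3)=19431 g(17,-1)=24174 g(17,1)=23630 g(17,3)=17068 g(17,5)=6188
t=18: g(18,-18)=1 g(18,-16)=18 g(18,-14)=153 g(18,-12)=816 g(18,-10)=3060 g(18,-8)=8568 g(18,-6)=18563 g(18,-4)=31806 g(18,-2)=43605 g(18,0)=47804 g(18,2)=40698 g(18,4)=23256
t=19: g(19,-19)=1 g(19,-17)=19 g(19,-15)=171 g(19,-13)=969 g(19,-11)=3876 g(19,-9)=11628 g(19,-7)=27131 g(19,-5)=50369 g(19,-3)=75411 g(19,-1)=91409 g(19,1)=88502 g(19,3)=63954 g(19,5)=23256
t=20: g(20,-20)=1 g(20,-18)=20 g(20,-16)=190 g(20,-14)=1140 g(20,-12)=4845 g(20,-10)=15504 g(20,-8)=38759 g(20,-6)=77500 g(20,-4)=125780 g(20,-2)=166820 g(20,0)=179911 g(20,2)=152456 g(20,4)=87210
t=21: g(21,-21)=1 g(21,-19)=21 g(21,-17)=210 g(21,-15)=1330 g(21,-13)=5985 g(21,-11)=20349 g(21,-9)=54263 g(21,-7)=116259 g(21,-5)=203280 g(21,-3)=292600 g(21,-1)=346731 g(21,1)=332367 g(21,3)=239666 g(21,5)=87210
t=22: g(22,-22)=1 g(22,-20)=22 g(22,-18)=231 g(22,-16)=1540 g(22,-14)=7315 g(22,-12)=26334 g(22,-10)=74612 g(22,-8)=170522 g(22,-6)=319539 g(22,-4)=495880 g(22,-2)=639331 g(22,0)=679098 g(22,2)=572033 g(22,4)=326876
t=23: g(23,-23)=1 g(23,-21)=23 g(23,-19)=253 g(23,-17)=1771 g(23,-15)=8855 g(23,-13)=33649 g(23,-11)=100946 g(23,-9)=245134 g(23,-7)=490061 g(23,-5)=815419 g(23,-3)=1135211 g(23,-1)=1318429 g(23,1)=1251131 g(23,3)=898909 g(23,5)=326876
Paths never hitting 6: Σ_s g(23,s) = 6626668
Paths hitting 6: 2^23 - 6626668 = 1761940
P = 1761940/8388608 = 440485/2097152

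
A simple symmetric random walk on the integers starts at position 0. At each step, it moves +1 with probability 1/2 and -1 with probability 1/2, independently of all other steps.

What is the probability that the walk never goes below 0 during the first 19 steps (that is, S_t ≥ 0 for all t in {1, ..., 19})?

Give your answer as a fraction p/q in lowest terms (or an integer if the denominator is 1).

Let f(t,s) = #length-t paths at position s with S_1..S_t all ≥ 0.
f(t,s) = f(t-1,s-1) + f(t-1,s+1) for s ≥ 0; f(t,s) = 0 for s < 0.
t=0: f(0,0)=1
t=1: f(1,1)=1
t=2: f(2,0)=1 f(2,2)=1
t=3: f(3,1)=2 f(3,3)=1
t=4: f(4,0)=2 f(4,2)=3 f(4,4)=1
t=5: f(5,1)=5 f(5,3)=4 f(5,5)=1
t=6: f(6,0)=5 f(6,2)=9 f(6,4)=5 f(6,6)=1
t=7: f(7,1)=14 f(7,3)=14 f(7,5)=6 f(7,7)=1
t=8: f(8,0)=14 f(8,2)=28 f(8,4)=20 f(8,6)=7 f(8,8)=1
t=9: f(9,1)=42 f(9,3)=48 f(9,5)=27 f(9,7)=8 f(9,9)=1
t=10: f(10,0)=42 f(10,2)=90 f(10,4)=75 f(10,6)=35 f(10,8)=9 f(10,10)=1
t=11: f(11,1)=132 f(11,3)=165 f(11,5)=110 f(11,7)=44 f(11,9)=10 f(11,11)=1
t=12: f(12,0)=132 f(12,2)=297 f(12,4)=275 f(12,6)=154 f(12,8)=54 f(12,10)=11 f(12,12)=1
t=13: f(13,1)=429 f(13,3)=572 f(13,5)=429 f(13,7)=208 f(13,9)=65 f(13,11)=12 f(13,13)=1
t=14: f(14,0)=429 f(14,2)=1001 f(14,4)=1001 f(14,6)=637 f(14,8)=273 f(14,10)=77 f(14,12)=13 f(14,14)=1
t=15: f(15,1)=1430 f(15,3)=2002 f(15,5)=1638 f(15,7)=910 f(15,9)=350 f(15,11)=90 f(15,13)=14 f(15,15)=1
t=16: f(16,0)=1430 f(16,2)=3432 f(16,4)=3640 f(16,6)=2548 f(16,8)=1260 f(16,10)=440 f(16,12)=104 f(16,14)=15 f(16,16)=1
t=17: f(17,1)=4862 f(17,3)=7072 f(17,5)=6188 f(17,7)=3808 f(17,9)=1700 f(17,11)=544 f(17,13)=119 f(17,15)=16 f(17,17)=1
t=18: f(18,0)=4862 f(18,2)=11934 f(18,4)=13260 f(18,6)=9996 f(18,8)=5508 f(18,10)=2244 f(18,12)=663 f(18,14)=135 f(18,16)=17 f(18,18)=1
t=19: f(19,1)=16796 f(19,3)=25194 f(19,5)=23256 f(19,7)=15504 f(19,9)=7752 f(19,11)=2907 f(19,13)=798 f(19,15)=152 f(19,17)=18 f(19,19)=1
Σ_s f(19,s) = 92378
P = 92378/524288 = 46189/262144

Answer: 46189/262144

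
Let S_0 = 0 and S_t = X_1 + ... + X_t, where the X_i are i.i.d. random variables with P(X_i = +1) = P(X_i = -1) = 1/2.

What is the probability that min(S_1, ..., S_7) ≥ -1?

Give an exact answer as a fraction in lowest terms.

Let f(t,s) = #length-t paths at position s with S_1..S_t all ≥ -1.
f(t,s) = f(t-1,s-1) + f(t-1,s+1) for s ≥ -1; f(t,s) = 0 for s < -1.
t=0: f(0,0)=1
t=1: f(1,-1)=1 f(1,1)=1
t=2: f(2,0)=2 f(2,2)=1
t=3: f(3,-1)=2 f(3,1)=3 f(3,3)=1
t=4: f(4,0)=5 f(4,2)=4 f(4,4)=1
t=5: f(5,-1)=5 f(5,1)=9 f(5,3)=5 f(5,5)=1
t=6: f(6,0)=14 f(6,2)=14 f(6,4)=6 f(6,6)=1
t=7: f(7,-1)=14 f(7,1)=28 f(7,3)=20 f(7,5)=7 f(7,7)=1
Σ_s f(7,s) = 70
P = 70/128 = 35/64

Answer: 35/64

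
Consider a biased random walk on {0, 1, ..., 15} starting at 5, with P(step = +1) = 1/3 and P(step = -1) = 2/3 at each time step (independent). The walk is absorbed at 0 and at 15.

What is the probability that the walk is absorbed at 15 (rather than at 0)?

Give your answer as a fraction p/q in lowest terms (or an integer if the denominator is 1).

Answer: 1/1057

Derivation:
Biased walk: p = 1/3, q = 2/3, r = q/p = 2
Gambler's ruin: P(hit 15 before 0 | start at 5) = (1 - r^a)/(1 - r^N)
r^5 = 32; r^15 = 32768
P = (1 - 32) / (1 - 32768) = -31 / -32767 = 1/1057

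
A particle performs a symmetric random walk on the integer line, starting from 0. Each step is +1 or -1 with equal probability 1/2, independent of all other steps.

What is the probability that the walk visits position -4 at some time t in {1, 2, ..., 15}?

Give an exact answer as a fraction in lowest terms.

Answer: 309/1024

Derivation:
Count via complement. Let g(t,s) = #length-t paths at position s with S_1..S_t all ≠ -4.
g(t,s) = g(t-1,s-1) + g(t-1,s+1) for s ≠ -4; g(t,-4) = 0.
t=0: g(0,0)=1
t=1: g(1,-1)=1 g(1,1)=1
t=2: g(2,-2)=1 g(2,0)=2 g(2,2)=1
t=3: g(3,-3)=1 g(3,-1)=3 g(3,1)=3 g(3,3)=1
t=4: g(4,-2)=4 g(4,0)=6 g(4,2)=4 g(4,4)=1
t=5: g(5,-3)=4 g(5,-1)=10 g(5,1)=10 g(5,3)=5 g(5,5)=1
t=6: g(6,-2)=14 g(6,0)=20 g(6,2)=15 g(6,4)=6 g(6,6)=1
t=7: g(7,-3)=14 g(7,-1)=34 g(7,1)=35 g(7,3)=21 g(7,5)=7 g(7,7)=1
t=8: g(8,-2)=48 g(8,0)=69 g(8,2)=56 g(8,4)=28 g(8,6)=8 g(8,8)=1
t=9: g(9,-3)=48 g(9,-1)=117 g(9,1)=125 g(9,3)=84 g(9,5)=36 g(9,7)=9 g(9,9)=1
t=10: g(10,-2)=165 g(10,0)=242 g(10,2)=209 g(10,4)=120 g(10,6)=45 g(10,8)=10 g(10,10)=1
t=11: g(11,-3)=165 g(11,-1)=407 g(11,1)=451 g(11,3)=329 g(11,5)=165 g(11,7)=55 g(11,9)=11 g(11,11)=1
t=12: g(12,-2)=572 g(12,0)=858 g(12,2)=780 g(12,4)=494 g(12,6)=220 g(12,8)=66 g(12,10)=12 g(12,12)=1
t=13: g(13,-3)=572 g(13,-1)=1430 g(13,1)=1638 g(13,3)=1274 g(13,5)=714 g(13,7)=286 g(13,9)=78 g(13,11)=13 g(13,13)=1
t=14: g(14,-2)=2002 g(14,0)=3068 g(14,2)=2912 g(14,4)=1988 g(14,6)=1000 g(14,8)=364 g(14,10)=91 g(14,12)=14 g(14,14)=1
t=15: g(15,-3)=2002 g(15,-1)=5070 g(15,1)=5980 g(15,3)=4900 g(15,5)=2988 g(15,7)=1364 g(15,9)=455 g(15,11)=105 g(15,13)=15 g(15,15)=1
Paths never hitting -4: Σ_s g(15,s) = 22880
Paths hitting -4: 2^15 - 22880 = 9888
P = 9888/32768 = 309/1024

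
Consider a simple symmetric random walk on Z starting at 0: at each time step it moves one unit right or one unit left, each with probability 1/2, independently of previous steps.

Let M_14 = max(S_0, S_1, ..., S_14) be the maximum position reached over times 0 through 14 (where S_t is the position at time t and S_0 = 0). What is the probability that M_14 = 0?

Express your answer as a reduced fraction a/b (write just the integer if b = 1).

Answer: 429/2048

Derivation:
Let M_14 = max(S_0,...,S_14). Use the reflection principle: for j ≥ 1, #{paths with M_14 ≥ j} = #{S_14 ≥ j} + #{S_14 ≥ j+1}.
P(M_14 ≥ 0) = 1 since S_0 = 0, so #{M_14 ≥ 0} = 16384.
#{M_14 ≥ 1} = #{S_14 ≥ 1} + #{S_14 ≥ 2} = 6476 + 6476 = 12952.
#{M_14 = 0} = 16384 - 12952 = 3432.
P(M_14 = 0) = 3432/16384 = 429/2048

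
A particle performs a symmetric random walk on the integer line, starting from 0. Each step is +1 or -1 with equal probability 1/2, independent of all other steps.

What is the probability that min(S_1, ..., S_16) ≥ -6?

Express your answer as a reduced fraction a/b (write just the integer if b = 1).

Let f(t,s) = #length-t paths at position s with S_1..S_t all ≥ -6.
f(t,s) = f(t-1,s-1) + f(t-1,s+1) for s ≥ -6; f(t,s) = 0 for s < -6.
t=0: f(0,0)=1
t=1: f(1,-1)=1 f(1,1)=1
t=2: f(2,-2)=1 f(2,0)=2 f(2,2)=1
t=3: f(3,-3)=1 f(3,-1)=3 f(3,1)=3 f(3,3)=1
t=4: f(4,-4)=1 f(4,-2)=4 f(4,0)=6 f(4,2)=4 f(4,4)=1
t=5: f(5,-5)=1 f(5,-3)=5 f(5,-1)=10 f(5,1)=10 f(5,3)=5 f(5,5)=1
t=6: f(6,-6)=1 f(6,-4)=6 f(6,-2)=15 f(6,0)=20 f(6,2)=15 f(6,4)=6 f(6,6)=1
t=7: f(7,-5)=7 f(7,-3)=21 f(7,-1)=35 f(7,1)=35 f(7,3)=21 f(7,5)=7 f(7,7)=1
t=8: f(8,-6)=7 f(8,-4)=28 f(8,-2)=56 f(8,0)=70 f(8,2)=56 f(8,4)=28 f(8,6)=8 f(8,8)=1
t=9: f(9,-5)=35 f(9,-3)=84 f(9,-1)=126 f(9,1)=126 f(9,3)=84 f(9,5)=36 f(9,7)=9 f(9,9)=1
t=10: f(10,-6)=35 f(10,-4)=119 f(10,-2)=210 f(10,0)=252 f(10,2)=210 f(10,4)=120 f(10,6)=45 f(10,8)=10 f(10,10)=1
t=11: f(11,-5)=154 f(11,-3)=329 f(11,-1)=462 f(11,1)=462 f(11,3)=330 f(11,5)=165 f(11,7)=55 f(11,9)=11 f(11,11)=1
t=12: f(12,-6)=154 f(12,-4)=483 f(12,-2)=791 f(12,0)=924 f(12,2)=792 f(12,4)=495 f(12,6)=220 f(12,8)=66 f(12,10)=12 f(12,12)=1
t=13: f(13,-5)=637 f(13,-3)=1274 f(13,-1)=1715 f(13,1)=1716 f(13,3)=1287 f(13,5)=715 f(13,7)=286 f(13,9)=78 f(13,11)=13 f(13,13)=1
t=14: f(14,-6)=637 f(14,-4)=1911 f(14,-2)=2989 f(14,0)=3431 f(14,2)=3003 f(14,4)=2002 f(14,6)=1001 f(14,8)=364 f(14,10)=91 f(14,12)=14 f(14,14)=1
t=15: f(15,-5)=2548 f(15,-3)=4900 f(15,-1)=6420 f(15,1)=6434 f(15,3)=5005 f(15,5)=3003 f(15,7)=1365 f(15,9)=455 f(15,11)=105 f(15,13)=15 f(15,15)=1
t=16: f(16,-6)=2548 f(16,-4)=7448 f(16,-2)=11320 f(16,0)=12854 f(16,2)=11439 f(16,4)=8008 f(16,6)=4368 f(16,8)=1820 f(16,10)=560 f(16,12)=120 f(16,14)=16 f(16,16)=1
Σ_s f(16,s) = 60502
P = 60502/65536 = 30251/32768

Answer: 30251/32768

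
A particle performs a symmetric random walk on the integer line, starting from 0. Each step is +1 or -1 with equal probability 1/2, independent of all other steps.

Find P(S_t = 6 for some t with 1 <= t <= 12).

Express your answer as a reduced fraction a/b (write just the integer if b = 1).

Answer: 189/2048

Derivation:
Count via complement. Let g(t,s) = #length-t paths at position s with S_1..S_t all ≠ 6.
g(t,s) = g(t-1,s-1) + g(t-1,s+1) for s ≠ 6; g(t,6) = 0.
t=0: g(0,0)=1
t=1: g(1,-1)=1 g(1,1)=1
t=2: g(2,-2)=1 g(2,0)=2 g(2,2)=1
t=3: g(3,-3)=1 g(3,-1)=3 g(3,1)=3 g(3,3)=1
t=4: g(4,-4)=1 g(4,-2)=4 g(4,0)=6 g(4,2)=4 g(4,4)=1
t=5: g(5,-5)=1 g(5,-3)=5 g(5,-1)=10 g(5,1)=10 g(5,3)=5 g(5,5)=1
t=6: g(6,-6)=1 g(6,-4)=6 g(6,-2)=15 g(6,0)=20 g(6,2)=15 g(6,4)=6
t=7: g(7,-7)=1 g(7,-5)=7 g(7,-3)=21 g(7,-1)=35 g(7,1)=35 g(7,3)=21 g(7,5)=6
t=8: g(8,-8)=1 g(8,-6)=8 g(8,-4)=28 g(8,-2)=56 g(8,0)=70 g(8,2)=56 g(8,4)=27
t=9: g(9,-9)=1 g(9,-7)=9 g(9,-5)=36 g(9,-3)=84 g(9,-1)=126 g(9,1)=126 g(9,3)=83 g(9,5)=27
t=10: g(10,-10)=1 g(10,-8)=10 g(10,-6)=45 g(10,-4)=120 g(10,-2)=210 g(10,0)=252 g(10,2)=209 g(10,4)=110
t=11: g(11,-11)=1 g(11,-9)=11 g(11,-7)=55 g(11,-5)=165 g(11,-3)=330 g(11,-1)=462 g(11,1)=461 g(11,3)=319 g(11,5)=110
t=12: g(12,-12)=1 g(12,-10)=12 g(12,-8)=66 g(12,-6)=220 g(12,-4)=495 g(12,-2)=792 g(12,0)=923 g(12,2)=780 g(12,4)=429
Paths never hitting 6: Σ_s g(12,s) = 3718
Paths hitting 6: 2^12 - 3718 = 378
P = 378/4096 = 189/2048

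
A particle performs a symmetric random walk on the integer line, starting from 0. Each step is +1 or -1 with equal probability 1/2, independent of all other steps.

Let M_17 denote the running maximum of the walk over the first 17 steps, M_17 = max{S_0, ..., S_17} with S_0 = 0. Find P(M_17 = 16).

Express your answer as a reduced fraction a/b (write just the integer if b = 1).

Let M_17 = max(S_0,...,S_17). Use the reflection principle: for j ≥ 1, #{paths with M_17 ≥ j} = #{S_17 ≥ j} + #{S_17 ≥ j+1}.
By reflection, #{M_17 ≥ 16} = #{S_17 ≥ 16} + #{S_17 ≥ 17} = 1 + 1 = 2.
#{M_17 ≥ 17} = #{S_17 ≥ 17} + #{S_17 ≥ 18} = 1 + 0 = 1.
#{M_17 = 16} = 2 - 1 = 1.
P(M_17 = 16) = 1/131072 = 1/131072

Answer: 1/131072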